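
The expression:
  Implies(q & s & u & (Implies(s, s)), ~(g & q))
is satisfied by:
  {s: False, u: False, q: False, g: False}
  {g: True, s: False, u: False, q: False}
  {q: True, s: False, u: False, g: False}
  {g: True, q: True, s: False, u: False}
  {u: True, g: False, s: False, q: False}
  {g: True, u: True, s: False, q: False}
  {q: True, u: True, g: False, s: False}
  {g: True, q: True, u: True, s: False}
  {s: True, q: False, u: False, g: False}
  {g: True, s: True, q: False, u: False}
  {q: True, s: True, g: False, u: False}
  {g: True, q: True, s: True, u: False}
  {u: True, s: True, q: False, g: False}
  {g: True, u: True, s: True, q: False}
  {q: True, u: True, s: True, g: False}


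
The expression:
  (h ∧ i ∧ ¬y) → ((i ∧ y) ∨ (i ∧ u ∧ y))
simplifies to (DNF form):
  y ∨ ¬h ∨ ¬i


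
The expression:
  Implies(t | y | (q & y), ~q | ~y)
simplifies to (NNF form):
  ~q | ~y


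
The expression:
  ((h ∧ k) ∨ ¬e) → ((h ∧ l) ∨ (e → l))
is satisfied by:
  {l: True, h: False, k: False, e: False}
  {l: False, h: False, k: False, e: False}
  {e: True, l: True, h: False, k: False}
  {e: True, l: False, h: False, k: False}
  {l: True, k: True, e: False, h: False}
  {k: True, e: False, h: False, l: False}
  {e: True, k: True, l: True, h: False}
  {e: True, k: True, l: False, h: False}
  {l: True, h: True, e: False, k: False}
  {h: True, e: False, k: False, l: False}
  {l: True, e: True, h: True, k: False}
  {e: True, h: True, l: False, k: False}
  {l: True, k: True, h: True, e: False}
  {k: True, h: True, e: False, l: False}
  {e: True, k: True, h: True, l: True}


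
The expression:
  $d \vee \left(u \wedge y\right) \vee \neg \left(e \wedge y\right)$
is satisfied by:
  {u: True, d: True, e: False, y: False}
  {u: True, e: False, y: False, d: False}
  {d: True, e: False, y: False, u: False}
  {d: False, e: False, y: False, u: False}
  {u: True, y: True, d: True, e: False}
  {u: True, y: True, d: False, e: False}
  {y: True, d: True, u: False, e: False}
  {y: True, u: False, e: False, d: False}
  {d: True, u: True, e: True, y: False}
  {u: True, e: True, d: False, y: False}
  {d: True, e: True, u: False, y: False}
  {e: True, u: False, y: False, d: False}
  {u: True, y: True, e: True, d: True}
  {u: True, y: True, e: True, d: False}
  {y: True, e: True, d: True, u: False}


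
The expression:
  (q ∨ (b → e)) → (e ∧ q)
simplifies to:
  (b ∨ e) ∧ (e ∨ ¬q) ∧ (q ∨ ¬e)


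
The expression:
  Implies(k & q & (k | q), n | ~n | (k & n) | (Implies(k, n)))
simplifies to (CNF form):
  True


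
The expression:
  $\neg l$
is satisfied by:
  {l: False}


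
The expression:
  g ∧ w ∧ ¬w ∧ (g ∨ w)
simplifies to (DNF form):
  False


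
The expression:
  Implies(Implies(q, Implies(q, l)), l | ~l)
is always true.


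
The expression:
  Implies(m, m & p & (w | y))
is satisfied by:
  {y: True, p: True, w: True, m: False}
  {y: True, p: True, w: False, m: False}
  {p: True, w: True, m: False, y: False}
  {p: True, w: False, m: False, y: False}
  {y: True, w: True, m: False, p: False}
  {y: True, w: False, m: False, p: False}
  {w: True, y: False, m: False, p: False}
  {w: False, y: False, m: False, p: False}
  {y: True, p: True, m: True, w: True}
  {y: True, p: True, m: True, w: False}
  {p: True, m: True, w: True, y: False}


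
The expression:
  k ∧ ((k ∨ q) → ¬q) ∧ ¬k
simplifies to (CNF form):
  False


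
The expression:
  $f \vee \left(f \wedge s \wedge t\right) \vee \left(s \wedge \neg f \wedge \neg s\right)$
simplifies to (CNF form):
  $f$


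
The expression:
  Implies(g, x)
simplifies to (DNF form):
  x | ~g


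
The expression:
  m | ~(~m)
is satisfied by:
  {m: True}


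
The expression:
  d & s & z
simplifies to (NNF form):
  d & s & z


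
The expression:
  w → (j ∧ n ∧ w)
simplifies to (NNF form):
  (j ∧ n) ∨ ¬w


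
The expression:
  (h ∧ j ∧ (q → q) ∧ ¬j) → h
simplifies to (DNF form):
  True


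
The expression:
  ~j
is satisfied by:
  {j: False}


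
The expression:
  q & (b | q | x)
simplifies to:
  q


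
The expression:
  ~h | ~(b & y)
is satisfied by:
  {h: False, y: False, b: False}
  {b: True, h: False, y: False}
  {y: True, h: False, b: False}
  {b: True, y: True, h: False}
  {h: True, b: False, y: False}
  {b: True, h: True, y: False}
  {y: True, h: True, b: False}


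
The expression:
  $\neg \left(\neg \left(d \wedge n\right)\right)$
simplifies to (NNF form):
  $d \wedge n$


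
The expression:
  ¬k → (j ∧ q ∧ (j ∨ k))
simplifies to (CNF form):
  (j ∨ k) ∧ (k ∨ q)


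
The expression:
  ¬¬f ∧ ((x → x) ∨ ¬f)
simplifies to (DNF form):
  f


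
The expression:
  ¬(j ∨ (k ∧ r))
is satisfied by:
  {j: False, k: False, r: False}
  {r: True, j: False, k: False}
  {k: True, j: False, r: False}


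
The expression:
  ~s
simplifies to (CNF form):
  ~s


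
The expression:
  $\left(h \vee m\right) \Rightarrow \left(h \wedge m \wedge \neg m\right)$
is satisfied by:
  {h: False, m: False}


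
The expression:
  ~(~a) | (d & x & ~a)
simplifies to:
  a | (d & x)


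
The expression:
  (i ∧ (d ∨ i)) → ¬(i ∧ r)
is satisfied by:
  {i: False, r: False}
  {r: True, i: False}
  {i: True, r: False}


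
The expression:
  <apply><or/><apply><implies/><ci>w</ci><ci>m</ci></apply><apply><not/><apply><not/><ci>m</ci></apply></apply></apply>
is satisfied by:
  {m: True, w: False}
  {w: False, m: False}
  {w: True, m: True}


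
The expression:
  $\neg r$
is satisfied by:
  {r: False}


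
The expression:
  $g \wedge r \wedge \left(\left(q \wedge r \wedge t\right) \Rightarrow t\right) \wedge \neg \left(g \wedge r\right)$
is never true.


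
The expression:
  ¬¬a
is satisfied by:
  {a: True}


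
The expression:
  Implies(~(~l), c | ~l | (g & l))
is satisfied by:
  {g: True, c: True, l: False}
  {g: True, l: False, c: False}
  {c: True, l: False, g: False}
  {c: False, l: False, g: False}
  {g: True, c: True, l: True}
  {g: True, l: True, c: False}
  {c: True, l: True, g: False}


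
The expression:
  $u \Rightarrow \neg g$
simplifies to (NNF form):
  $\neg g \vee \neg u$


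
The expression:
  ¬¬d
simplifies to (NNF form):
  d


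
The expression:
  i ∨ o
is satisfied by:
  {i: True, o: True}
  {i: True, o: False}
  {o: True, i: False}


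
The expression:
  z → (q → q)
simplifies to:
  True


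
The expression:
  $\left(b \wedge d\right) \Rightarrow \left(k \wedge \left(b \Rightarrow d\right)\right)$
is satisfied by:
  {k: True, d: False, b: False}
  {d: False, b: False, k: False}
  {k: True, b: True, d: False}
  {b: True, d: False, k: False}
  {k: True, d: True, b: False}
  {d: True, k: False, b: False}
  {k: True, b: True, d: True}


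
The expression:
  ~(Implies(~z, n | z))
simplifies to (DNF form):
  ~n & ~z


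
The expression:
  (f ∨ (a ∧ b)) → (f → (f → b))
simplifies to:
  b ∨ ¬f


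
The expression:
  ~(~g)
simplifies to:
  g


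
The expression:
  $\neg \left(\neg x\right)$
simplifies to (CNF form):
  $x$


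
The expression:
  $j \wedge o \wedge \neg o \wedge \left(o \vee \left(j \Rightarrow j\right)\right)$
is never true.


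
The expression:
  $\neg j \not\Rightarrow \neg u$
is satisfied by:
  {u: True, j: False}


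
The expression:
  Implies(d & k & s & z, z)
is always true.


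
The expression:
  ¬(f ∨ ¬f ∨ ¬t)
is never true.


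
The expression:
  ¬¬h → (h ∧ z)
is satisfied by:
  {z: True, h: False}
  {h: False, z: False}
  {h: True, z: True}


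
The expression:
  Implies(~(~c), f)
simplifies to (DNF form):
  f | ~c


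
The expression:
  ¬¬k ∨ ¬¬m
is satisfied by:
  {k: True, m: True}
  {k: True, m: False}
  {m: True, k: False}


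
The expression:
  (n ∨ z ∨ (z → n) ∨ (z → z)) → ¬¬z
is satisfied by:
  {z: True}


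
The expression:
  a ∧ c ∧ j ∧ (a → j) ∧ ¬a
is never true.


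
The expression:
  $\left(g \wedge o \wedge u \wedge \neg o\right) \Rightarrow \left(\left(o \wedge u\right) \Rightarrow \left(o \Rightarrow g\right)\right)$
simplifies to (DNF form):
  $\text{True}$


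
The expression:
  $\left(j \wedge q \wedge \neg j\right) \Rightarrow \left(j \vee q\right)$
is always true.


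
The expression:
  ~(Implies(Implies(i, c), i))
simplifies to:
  ~i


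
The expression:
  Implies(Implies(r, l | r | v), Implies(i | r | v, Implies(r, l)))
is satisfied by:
  {l: True, r: False}
  {r: False, l: False}
  {r: True, l: True}


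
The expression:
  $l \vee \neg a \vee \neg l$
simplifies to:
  $\text{True}$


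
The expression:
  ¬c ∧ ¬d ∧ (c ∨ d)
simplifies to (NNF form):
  False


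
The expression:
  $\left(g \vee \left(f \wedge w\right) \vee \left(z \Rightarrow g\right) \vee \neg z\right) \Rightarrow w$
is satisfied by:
  {z: True, w: True, g: False}
  {w: True, g: False, z: False}
  {z: True, w: True, g: True}
  {w: True, g: True, z: False}
  {z: True, g: False, w: False}


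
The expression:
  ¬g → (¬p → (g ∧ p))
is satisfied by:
  {g: True, p: True}
  {g: True, p: False}
  {p: True, g: False}


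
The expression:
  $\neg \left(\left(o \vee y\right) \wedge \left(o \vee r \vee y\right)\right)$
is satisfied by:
  {y: False, o: False}


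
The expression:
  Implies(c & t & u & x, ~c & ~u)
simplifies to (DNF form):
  ~c | ~t | ~u | ~x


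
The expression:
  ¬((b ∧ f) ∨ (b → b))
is never true.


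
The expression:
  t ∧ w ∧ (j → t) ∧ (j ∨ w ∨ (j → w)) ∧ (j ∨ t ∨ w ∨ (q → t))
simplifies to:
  t ∧ w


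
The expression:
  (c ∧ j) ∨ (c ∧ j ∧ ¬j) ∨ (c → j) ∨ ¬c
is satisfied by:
  {j: True, c: False}
  {c: False, j: False}
  {c: True, j: True}


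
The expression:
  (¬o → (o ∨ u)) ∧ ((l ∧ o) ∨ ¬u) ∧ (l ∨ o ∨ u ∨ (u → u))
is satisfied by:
  {l: True, o: True, u: False}
  {o: True, u: False, l: False}
  {l: True, u: True, o: True}


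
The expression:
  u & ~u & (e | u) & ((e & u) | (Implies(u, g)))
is never true.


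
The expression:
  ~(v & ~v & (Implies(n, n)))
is always true.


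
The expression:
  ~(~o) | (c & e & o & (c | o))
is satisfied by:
  {o: True}


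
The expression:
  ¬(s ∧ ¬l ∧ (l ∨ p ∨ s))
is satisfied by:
  {l: True, s: False}
  {s: False, l: False}
  {s: True, l: True}


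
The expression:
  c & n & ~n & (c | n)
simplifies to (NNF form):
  False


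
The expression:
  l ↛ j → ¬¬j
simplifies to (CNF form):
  j ∨ ¬l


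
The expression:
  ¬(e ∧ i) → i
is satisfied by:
  {i: True}


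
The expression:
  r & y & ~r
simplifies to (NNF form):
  False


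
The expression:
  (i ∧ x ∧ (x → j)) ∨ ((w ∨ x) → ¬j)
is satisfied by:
  {i: True, w: False, x: False, j: False}
  {i: False, w: False, x: False, j: False}
  {i: True, x: True, w: False, j: False}
  {x: True, i: False, w: False, j: False}
  {i: True, w: True, x: False, j: False}
  {w: True, i: False, x: False, j: False}
  {i: True, x: True, w: True, j: False}
  {x: True, w: True, i: False, j: False}
  {j: True, i: True, w: False, x: False}
  {j: True, i: False, w: False, x: False}
  {j: True, i: True, x: True, w: False}
  {i: True, j: True, x: True, w: True}


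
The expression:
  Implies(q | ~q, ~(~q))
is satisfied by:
  {q: True}


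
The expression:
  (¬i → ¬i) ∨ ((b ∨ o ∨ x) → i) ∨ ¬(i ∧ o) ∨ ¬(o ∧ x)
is always true.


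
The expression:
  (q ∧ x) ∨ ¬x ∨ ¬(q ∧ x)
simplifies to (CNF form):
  True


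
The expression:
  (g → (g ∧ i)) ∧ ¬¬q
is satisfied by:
  {i: True, q: True, g: False}
  {q: True, g: False, i: False}
  {i: True, g: True, q: True}


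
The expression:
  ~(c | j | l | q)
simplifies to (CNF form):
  ~c & ~j & ~l & ~q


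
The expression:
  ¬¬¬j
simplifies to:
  ¬j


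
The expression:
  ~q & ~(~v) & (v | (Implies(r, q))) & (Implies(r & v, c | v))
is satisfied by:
  {v: True, q: False}


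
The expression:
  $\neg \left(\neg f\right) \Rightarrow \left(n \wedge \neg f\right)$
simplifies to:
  $\neg f$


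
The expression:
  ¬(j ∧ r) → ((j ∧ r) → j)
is always true.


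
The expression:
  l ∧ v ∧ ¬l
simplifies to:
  False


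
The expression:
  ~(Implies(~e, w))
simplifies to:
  ~e & ~w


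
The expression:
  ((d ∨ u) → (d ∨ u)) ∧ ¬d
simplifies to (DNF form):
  ¬d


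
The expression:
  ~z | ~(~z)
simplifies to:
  True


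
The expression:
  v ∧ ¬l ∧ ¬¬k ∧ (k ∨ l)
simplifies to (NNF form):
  k ∧ v ∧ ¬l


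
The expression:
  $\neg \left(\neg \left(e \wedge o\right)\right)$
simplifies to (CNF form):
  $e \wedge o$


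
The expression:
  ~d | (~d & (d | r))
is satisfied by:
  {d: False}


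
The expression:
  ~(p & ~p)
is always true.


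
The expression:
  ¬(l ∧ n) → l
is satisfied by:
  {l: True}


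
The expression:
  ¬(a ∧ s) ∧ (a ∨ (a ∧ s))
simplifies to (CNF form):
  a ∧ ¬s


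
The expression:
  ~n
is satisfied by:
  {n: False}


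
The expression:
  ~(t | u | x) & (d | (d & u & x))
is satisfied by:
  {d: True, x: False, u: False, t: False}


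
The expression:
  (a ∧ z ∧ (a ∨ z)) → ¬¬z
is always true.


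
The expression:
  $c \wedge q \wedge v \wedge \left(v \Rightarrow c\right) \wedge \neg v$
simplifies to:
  $\text{False}$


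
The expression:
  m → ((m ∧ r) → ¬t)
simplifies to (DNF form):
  ¬m ∨ ¬r ∨ ¬t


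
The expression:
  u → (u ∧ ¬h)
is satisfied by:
  {h: False, u: False}
  {u: True, h: False}
  {h: True, u: False}


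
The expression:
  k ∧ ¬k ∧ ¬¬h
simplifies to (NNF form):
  False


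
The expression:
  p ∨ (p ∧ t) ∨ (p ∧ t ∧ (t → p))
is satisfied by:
  {p: True}


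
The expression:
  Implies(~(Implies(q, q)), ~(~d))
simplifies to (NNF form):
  True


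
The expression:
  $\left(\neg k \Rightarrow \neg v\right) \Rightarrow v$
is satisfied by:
  {v: True}


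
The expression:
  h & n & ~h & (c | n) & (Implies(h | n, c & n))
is never true.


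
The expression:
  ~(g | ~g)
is never true.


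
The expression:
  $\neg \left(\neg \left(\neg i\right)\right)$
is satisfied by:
  {i: False}


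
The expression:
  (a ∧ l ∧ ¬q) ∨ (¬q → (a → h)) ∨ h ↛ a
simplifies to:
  h ∨ l ∨ q ∨ ¬a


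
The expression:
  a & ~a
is never true.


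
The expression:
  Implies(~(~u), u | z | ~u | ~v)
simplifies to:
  True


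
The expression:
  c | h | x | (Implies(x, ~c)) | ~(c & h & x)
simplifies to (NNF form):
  True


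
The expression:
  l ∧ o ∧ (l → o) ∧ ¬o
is never true.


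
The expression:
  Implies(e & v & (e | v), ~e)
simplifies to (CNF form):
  ~e | ~v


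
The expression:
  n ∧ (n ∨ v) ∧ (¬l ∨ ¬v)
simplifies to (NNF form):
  n ∧ (¬l ∨ ¬v)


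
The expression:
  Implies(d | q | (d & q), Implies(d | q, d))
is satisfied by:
  {d: True, q: False}
  {q: False, d: False}
  {q: True, d: True}


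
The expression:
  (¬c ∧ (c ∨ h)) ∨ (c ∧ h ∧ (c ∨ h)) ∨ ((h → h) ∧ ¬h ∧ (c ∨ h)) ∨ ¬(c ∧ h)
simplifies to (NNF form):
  True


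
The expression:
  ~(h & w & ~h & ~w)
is always true.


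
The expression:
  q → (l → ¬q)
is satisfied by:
  {l: False, q: False}
  {q: True, l: False}
  {l: True, q: False}


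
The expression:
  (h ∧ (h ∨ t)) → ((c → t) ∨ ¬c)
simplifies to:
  t ∨ ¬c ∨ ¬h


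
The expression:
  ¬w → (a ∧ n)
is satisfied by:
  {a: True, w: True, n: True}
  {a: True, w: True, n: False}
  {w: True, n: True, a: False}
  {w: True, n: False, a: False}
  {a: True, n: True, w: False}


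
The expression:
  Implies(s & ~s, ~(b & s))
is always true.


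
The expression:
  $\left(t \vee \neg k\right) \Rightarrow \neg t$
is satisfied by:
  {t: False}


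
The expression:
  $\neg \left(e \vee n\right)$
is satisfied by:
  {n: False, e: False}


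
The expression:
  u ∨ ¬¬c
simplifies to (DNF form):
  c ∨ u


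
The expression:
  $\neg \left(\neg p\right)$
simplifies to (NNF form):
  $p$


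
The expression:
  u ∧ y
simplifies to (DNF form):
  u ∧ y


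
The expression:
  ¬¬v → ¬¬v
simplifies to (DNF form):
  True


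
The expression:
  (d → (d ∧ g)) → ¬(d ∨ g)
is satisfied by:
  {g: False}


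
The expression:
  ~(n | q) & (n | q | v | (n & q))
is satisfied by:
  {v: True, q: False, n: False}


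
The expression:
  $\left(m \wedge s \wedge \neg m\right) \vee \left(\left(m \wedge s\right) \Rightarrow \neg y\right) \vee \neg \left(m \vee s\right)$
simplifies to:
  $\neg m \vee \neg s \vee \neg y$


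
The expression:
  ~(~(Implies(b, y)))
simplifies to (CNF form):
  y | ~b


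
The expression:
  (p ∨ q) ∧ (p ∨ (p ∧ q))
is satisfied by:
  {p: True}


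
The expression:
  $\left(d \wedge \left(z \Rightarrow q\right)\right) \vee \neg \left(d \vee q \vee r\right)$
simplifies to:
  $\left(d \wedge q\right) \vee \left(d \wedge \neg z\right) \vee \left(\neg d \wedge \neg q \wedge \neg r\right)$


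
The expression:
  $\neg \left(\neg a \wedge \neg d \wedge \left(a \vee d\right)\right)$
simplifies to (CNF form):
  $\text{True}$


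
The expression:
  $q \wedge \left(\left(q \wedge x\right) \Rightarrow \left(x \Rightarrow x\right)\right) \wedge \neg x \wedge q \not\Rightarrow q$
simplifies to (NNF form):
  $\text{False}$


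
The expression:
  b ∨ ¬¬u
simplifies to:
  b ∨ u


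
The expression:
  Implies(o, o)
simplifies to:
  True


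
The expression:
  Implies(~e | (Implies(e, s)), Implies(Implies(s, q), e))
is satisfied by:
  {e: True, s: True, q: False}
  {e: True, s: False, q: False}
  {q: True, e: True, s: True}
  {q: True, e: True, s: False}
  {s: True, q: False, e: False}


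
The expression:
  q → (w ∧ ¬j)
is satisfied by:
  {w: True, j: False, q: False}
  {j: False, q: False, w: False}
  {w: True, j: True, q: False}
  {j: True, w: False, q: False}
  {q: True, w: True, j: False}


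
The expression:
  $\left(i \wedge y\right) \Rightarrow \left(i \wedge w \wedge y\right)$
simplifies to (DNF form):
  $w \vee \neg i \vee \neg y$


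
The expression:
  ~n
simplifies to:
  ~n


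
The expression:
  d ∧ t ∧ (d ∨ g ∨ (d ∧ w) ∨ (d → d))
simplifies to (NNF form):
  d ∧ t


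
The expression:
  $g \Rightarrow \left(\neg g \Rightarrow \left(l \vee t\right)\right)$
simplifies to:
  $\text{True}$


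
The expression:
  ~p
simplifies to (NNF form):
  ~p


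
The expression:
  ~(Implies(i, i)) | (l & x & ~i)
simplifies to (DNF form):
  l & x & ~i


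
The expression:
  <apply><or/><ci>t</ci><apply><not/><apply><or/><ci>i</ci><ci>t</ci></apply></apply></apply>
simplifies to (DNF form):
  <apply><or/><ci>t</ci><apply><not/><ci>i</ci></apply></apply>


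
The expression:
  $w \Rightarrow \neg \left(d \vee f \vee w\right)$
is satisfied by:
  {w: False}


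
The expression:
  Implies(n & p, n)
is always true.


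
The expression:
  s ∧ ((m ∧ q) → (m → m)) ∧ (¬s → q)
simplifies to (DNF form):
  s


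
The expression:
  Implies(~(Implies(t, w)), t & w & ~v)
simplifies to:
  w | ~t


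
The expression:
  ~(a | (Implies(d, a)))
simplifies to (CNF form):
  d & ~a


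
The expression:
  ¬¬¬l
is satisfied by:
  {l: False}


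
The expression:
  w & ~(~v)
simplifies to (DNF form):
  v & w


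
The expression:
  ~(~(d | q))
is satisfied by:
  {d: True, q: True}
  {d: True, q: False}
  {q: True, d: False}


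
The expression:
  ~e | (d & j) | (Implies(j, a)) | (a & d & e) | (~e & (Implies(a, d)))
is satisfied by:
  {a: True, d: True, e: False, j: False}
  {a: True, e: False, d: False, j: False}
  {d: True, a: False, e: False, j: False}
  {a: False, e: False, d: False, j: False}
  {j: True, a: True, d: True, e: False}
  {j: True, a: True, e: False, d: False}
  {j: True, d: True, a: False, e: False}
  {j: True, a: False, e: False, d: False}
  {a: True, e: True, d: True, j: False}
  {a: True, e: True, j: False, d: False}
  {e: True, d: True, j: False, a: False}
  {e: True, j: False, d: False, a: False}
  {a: True, e: True, j: True, d: True}
  {a: True, e: True, j: True, d: False}
  {e: True, j: True, d: True, a: False}


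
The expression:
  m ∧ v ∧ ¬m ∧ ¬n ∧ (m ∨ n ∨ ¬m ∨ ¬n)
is never true.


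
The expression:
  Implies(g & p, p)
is always true.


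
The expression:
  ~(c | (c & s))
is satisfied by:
  {c: False}


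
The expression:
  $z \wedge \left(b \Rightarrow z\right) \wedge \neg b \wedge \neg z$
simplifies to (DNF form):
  $\text{False}$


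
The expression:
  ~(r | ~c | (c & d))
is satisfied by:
  {c: True, d: False, r: False}


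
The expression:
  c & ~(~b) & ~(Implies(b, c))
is never true.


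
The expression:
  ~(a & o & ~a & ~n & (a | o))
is always true.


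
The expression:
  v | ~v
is always true.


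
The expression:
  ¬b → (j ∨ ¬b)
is always true.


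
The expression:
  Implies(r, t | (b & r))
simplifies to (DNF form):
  b | t | ~r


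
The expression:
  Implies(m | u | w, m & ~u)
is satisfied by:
  {m: True, u: False, w: False}
  {u: False, w: False, m: False}
  {m: True, w: True, u: False}


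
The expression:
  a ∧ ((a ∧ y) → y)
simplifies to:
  a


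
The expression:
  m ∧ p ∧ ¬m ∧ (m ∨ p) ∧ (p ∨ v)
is never true.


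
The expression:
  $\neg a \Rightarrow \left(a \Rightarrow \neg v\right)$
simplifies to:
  $\text{True}$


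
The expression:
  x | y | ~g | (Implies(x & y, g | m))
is always true.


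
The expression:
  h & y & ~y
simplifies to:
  False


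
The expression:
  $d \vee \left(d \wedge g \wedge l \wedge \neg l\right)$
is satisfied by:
  {d: True}


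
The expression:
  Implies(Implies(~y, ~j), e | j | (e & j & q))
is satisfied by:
  {e: True, j: True}
  {e: True, j: False}
  {j: True, e: False}


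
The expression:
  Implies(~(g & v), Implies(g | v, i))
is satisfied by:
  {i: True, v: False, g: False}
  {i: True, g: True, v: False}
  {i: True, v: True, g: False}
  {i: True, g: True, v: True}
  {g: False, v: False, i: False}
  {g: True, v: True, i: False}


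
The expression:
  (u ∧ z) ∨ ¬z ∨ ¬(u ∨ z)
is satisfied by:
  {u: True, z: False}
  {z: False, u: False}
  {z: True, u: True}


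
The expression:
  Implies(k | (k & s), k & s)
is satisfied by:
  {s: True, k: False}
  {k: False, s: False}
  {k: True, s: True}


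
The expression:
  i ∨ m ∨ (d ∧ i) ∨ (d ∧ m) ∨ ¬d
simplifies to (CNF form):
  i ∨ m ∨ ¬d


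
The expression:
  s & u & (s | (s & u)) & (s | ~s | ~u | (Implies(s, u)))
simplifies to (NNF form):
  s & u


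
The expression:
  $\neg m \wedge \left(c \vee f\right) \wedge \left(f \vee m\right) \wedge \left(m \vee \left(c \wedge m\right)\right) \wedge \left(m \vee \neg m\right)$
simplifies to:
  $\text{False}$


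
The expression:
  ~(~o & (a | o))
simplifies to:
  o | ~a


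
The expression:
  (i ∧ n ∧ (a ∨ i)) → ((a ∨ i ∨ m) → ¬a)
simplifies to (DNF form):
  ¬a ∨ ¬i ∨ ¬n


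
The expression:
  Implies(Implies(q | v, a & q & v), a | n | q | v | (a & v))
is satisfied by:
  {n: True, a: True, q: True, v: True}
  {n: True, a: True, q: True, v: False}
  {n: True, a: True, v: True, q: False}
  {n: True, a: True, v: False, q: False}
  {n: True, q: True, v: True, a: False}
  {n: True, q: True, v: False, a: False}
  {n: True, q: False, v: True, a: False}
  {n: True, q: False, v: False, a: False}
  {a: True, q: True, v: True, n: False}
  {a: True, q: True, v: False, n: False}
  {a: True, v: True, q: False, n: False}
  {a: True, v: False, q: False, n: False}
  {q: True, v: True, a: False, n: False}
  {q: True, a: False, v: False, n: False}
  {v: True, a: False, q: False, n: False}


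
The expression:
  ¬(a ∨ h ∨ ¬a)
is never true.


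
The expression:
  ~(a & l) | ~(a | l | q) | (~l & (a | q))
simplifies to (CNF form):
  ~a | ~l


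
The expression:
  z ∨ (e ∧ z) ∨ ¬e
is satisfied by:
  {z: True, e: False}
  {e: False, z: False}
  {e: True, z: True}


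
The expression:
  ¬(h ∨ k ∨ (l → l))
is never true.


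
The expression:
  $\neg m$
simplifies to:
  $\neg m$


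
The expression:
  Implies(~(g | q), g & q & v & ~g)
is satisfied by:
  {q: True, g: True}
  {q: True, g: False}
  {g: True, q: False}


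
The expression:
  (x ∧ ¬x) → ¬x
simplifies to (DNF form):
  True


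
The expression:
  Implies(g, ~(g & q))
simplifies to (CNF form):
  ~g | ~q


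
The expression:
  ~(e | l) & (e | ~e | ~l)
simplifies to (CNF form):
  ~e & ~l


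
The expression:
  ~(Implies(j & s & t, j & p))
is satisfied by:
  {t: True, j: True, s: True, p: False}


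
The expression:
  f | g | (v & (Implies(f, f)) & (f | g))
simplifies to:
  f | g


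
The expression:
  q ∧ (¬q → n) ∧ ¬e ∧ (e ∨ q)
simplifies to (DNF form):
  q ∧ ¬e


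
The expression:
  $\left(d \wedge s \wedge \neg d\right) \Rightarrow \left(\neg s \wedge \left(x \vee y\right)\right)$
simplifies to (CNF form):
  $\text{True}$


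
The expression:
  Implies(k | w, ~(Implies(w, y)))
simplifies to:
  (w & ~y) | (~k & ~w)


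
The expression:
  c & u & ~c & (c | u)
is never true.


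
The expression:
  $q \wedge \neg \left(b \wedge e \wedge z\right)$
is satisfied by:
  {q: True, e: False, z: False, b: False}
  {b: True, q: True, e: False, z: False}
  {z: True, q: True, e: False, b: False}
  {b: True, z: True, q: True, e: False}
  {e: True, q: True, b: False, z: False}
  {b: True, e: True, q: True, z: False}
  {z: True, e: True, q: True, b: False}


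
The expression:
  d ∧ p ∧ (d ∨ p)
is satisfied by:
  {p: True, d: True}


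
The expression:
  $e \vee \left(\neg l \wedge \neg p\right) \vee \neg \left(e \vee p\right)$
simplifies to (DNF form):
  $e \vee \neg p$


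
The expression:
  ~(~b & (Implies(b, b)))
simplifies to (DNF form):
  b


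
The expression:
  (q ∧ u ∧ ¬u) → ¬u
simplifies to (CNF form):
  True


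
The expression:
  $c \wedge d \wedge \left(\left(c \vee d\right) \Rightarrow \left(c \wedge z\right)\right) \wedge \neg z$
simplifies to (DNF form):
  $\text{False}$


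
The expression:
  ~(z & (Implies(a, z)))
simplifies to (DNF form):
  ~z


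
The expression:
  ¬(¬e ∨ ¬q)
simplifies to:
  e ∧ q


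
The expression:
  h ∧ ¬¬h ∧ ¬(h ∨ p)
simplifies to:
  False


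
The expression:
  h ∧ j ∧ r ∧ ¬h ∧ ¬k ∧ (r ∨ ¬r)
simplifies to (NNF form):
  False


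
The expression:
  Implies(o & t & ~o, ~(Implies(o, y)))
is always true.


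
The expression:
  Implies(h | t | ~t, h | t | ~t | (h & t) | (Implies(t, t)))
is always true.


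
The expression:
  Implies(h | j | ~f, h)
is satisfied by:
  {h: True, f: True, j: False}
  {h: True, f: False, j: False}
  {j: True, h: True, f: True}
  {j: True, h: True, f: False}
  {f: True, j: False, h: False}


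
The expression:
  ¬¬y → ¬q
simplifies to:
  ¬q ∨ ¬y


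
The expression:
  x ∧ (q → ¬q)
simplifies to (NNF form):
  x ∧ ¬q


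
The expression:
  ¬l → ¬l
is always true.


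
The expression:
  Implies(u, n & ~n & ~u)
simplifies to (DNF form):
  ~u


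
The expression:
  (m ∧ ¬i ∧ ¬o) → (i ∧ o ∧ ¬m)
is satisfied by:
  {i: True, o: True, m: False}
  {i: True, m: False, o: False}
  {o: True, m: False, i: False}
  {o: False, m: False, i: False}
  {i: True, o: True, m: True}
  {i: True, m: True, o: False}
  {o: True, m: True, i: False}


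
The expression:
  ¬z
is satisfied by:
  {z: False}


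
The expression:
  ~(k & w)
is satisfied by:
  {w: False, k: False}
  {k: True, w: False}
  {w: True, k: False}


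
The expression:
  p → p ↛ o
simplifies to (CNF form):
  ¬o ∨ ¬p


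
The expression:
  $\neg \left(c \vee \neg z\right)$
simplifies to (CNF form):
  $z \wedge \neg c$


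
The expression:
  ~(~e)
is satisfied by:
  {e: True}


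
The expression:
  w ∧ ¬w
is never true.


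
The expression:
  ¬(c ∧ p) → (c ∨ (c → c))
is always true.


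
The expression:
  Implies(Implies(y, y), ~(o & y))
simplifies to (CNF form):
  ~o | ~y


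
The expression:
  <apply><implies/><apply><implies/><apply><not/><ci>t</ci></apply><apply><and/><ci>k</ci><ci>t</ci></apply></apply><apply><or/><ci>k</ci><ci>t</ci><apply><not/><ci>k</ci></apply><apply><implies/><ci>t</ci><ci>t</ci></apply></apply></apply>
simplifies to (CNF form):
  <true/>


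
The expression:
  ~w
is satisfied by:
  {w: False}


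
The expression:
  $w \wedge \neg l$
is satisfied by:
  {w: True, l: False}


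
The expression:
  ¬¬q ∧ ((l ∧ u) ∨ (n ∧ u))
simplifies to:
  q ∧ u ∧ (l ∨ n)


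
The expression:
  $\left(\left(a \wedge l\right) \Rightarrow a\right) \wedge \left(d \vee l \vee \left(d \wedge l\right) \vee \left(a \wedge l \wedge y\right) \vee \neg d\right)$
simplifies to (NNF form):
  $\text{True}$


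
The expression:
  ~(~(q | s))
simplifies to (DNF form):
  q | s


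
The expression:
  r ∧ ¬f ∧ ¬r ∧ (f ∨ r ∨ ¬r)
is never true.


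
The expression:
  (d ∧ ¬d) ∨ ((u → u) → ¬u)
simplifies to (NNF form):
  ¬u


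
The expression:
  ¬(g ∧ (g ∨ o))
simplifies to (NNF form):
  ¬g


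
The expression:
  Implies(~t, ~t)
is always true.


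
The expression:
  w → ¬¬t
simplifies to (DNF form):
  t ∨ ¬w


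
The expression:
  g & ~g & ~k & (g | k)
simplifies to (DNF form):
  False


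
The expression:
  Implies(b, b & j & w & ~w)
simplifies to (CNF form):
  ~b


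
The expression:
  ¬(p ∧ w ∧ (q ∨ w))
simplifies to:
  ¬p ∨ ¬w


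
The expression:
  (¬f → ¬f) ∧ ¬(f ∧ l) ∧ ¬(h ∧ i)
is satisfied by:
  {l: False, i: False, h: False, f: False}
  {f: True, l: False, i: False, h: False}
  {h: True, l: False, i: False, f: False}
  {f: True, h: True, l: False, i: False}
  {i: True, f: False, l: False, h: False}
  {f: True, i: True, l: False, h: False}
  {l: True, f: False, i: False, h: False}
  {h: True, l: True, f: False, i: False}
  {i: True, l: True, f: False, h: False}


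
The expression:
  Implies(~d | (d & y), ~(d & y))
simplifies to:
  ~d | ~y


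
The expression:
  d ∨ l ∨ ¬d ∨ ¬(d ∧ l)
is always true.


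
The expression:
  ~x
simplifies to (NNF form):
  ~x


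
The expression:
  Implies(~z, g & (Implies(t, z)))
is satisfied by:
  {z: True, g: True, t: False}
  {z: True, t: False, g: False}
  {z: True, g: True, t: True}
  {z: True, t: True, g: False}
  {g: True, t: False, z: False}


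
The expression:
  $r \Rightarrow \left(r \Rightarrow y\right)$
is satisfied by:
  {y: True, r: False}
  {r: False, y: False}
  {r: True, y: True}


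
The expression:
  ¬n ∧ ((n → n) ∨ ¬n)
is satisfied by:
  {n: False}


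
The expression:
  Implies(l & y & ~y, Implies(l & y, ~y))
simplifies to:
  True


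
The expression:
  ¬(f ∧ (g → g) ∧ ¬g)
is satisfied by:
  {g: True, f: False}
  {f: False, g: False}
  {f: True, g: True}


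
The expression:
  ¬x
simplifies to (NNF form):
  ¬x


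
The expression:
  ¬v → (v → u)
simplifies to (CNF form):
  True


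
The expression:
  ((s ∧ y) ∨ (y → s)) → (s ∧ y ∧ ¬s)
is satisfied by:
  {y: True, s: False}


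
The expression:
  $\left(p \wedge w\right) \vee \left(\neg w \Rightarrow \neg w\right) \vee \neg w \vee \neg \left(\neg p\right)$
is always true.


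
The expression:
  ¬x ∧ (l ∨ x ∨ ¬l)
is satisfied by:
  {x: False}


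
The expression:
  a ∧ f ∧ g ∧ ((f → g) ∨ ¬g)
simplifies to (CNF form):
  a ∧ f ∧ g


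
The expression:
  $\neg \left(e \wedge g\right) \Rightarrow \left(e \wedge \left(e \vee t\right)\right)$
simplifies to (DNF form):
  $e$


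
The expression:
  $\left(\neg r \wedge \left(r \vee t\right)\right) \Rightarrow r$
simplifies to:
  $r \vee \neg t$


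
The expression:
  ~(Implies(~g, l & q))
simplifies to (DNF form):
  (~g & ~l) | (~g & ~q)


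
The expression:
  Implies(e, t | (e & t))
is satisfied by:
  {t: True, e: False}
  {e: False, t: False}
  {e: True, t: True}


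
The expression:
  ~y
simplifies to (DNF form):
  ~y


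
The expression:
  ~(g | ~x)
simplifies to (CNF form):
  x & ~g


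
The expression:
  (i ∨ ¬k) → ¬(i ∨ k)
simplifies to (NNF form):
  ¬i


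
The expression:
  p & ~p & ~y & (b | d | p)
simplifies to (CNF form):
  False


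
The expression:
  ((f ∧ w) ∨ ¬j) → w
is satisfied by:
  {w: True, j: True}
  {w: True, j: False}
  {j: True, w: False}


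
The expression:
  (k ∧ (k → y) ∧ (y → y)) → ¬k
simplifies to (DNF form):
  ¬k ∨ ¬y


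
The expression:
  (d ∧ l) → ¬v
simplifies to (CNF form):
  ¬d ∨ ¬l ∨ ¬v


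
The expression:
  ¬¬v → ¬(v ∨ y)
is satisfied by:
  {v: False}


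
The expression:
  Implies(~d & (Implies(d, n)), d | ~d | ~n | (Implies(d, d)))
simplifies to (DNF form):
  True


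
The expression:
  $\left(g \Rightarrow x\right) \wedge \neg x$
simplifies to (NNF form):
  $\neg g \wedge \neg x$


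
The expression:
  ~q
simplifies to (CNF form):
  ~q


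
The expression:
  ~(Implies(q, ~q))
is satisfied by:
  {q: True}


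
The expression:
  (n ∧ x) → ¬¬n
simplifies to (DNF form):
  True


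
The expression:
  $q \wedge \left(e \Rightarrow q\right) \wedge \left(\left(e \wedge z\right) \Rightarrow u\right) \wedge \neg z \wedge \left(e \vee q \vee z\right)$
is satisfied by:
  {q: True, z: False}


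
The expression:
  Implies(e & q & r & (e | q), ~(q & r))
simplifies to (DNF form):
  ~e | ~q | ~r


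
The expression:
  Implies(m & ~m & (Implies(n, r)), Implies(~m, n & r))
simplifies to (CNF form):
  True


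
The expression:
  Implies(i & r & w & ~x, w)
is always true.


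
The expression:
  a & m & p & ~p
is never true.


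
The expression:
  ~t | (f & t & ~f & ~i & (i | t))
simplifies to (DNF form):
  ~t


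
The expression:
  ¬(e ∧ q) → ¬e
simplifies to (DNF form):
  q ∨ ¬e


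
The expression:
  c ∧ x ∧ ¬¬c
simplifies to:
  c ∧ x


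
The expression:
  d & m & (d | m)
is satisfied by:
  {m: True, d: True}


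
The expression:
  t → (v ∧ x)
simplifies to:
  (v ∧ x) ∨ ¬t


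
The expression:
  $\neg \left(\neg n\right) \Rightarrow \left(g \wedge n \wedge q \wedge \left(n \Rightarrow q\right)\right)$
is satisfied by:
  {g: True, q: True, n: False}
  {g: True, q: False, n: False}
  {q: True, g: False, n: False}
  {g: False, q: False, n: False}
  {n: True, g: True, q: True}


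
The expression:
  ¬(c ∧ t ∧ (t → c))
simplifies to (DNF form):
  ¬c ∨ ¬t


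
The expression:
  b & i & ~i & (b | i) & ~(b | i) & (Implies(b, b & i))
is never true.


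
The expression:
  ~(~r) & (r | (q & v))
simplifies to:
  r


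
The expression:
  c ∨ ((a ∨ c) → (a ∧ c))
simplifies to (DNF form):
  c ∨ ¬a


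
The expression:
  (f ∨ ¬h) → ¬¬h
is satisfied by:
  {h: True}


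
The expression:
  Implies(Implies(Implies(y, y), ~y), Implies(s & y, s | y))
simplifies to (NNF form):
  True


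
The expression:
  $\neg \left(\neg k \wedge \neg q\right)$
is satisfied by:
  {k: True, q: True}
  {k: True, q: False}
  {q: True, k: False}


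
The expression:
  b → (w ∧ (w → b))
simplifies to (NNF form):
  w ∨ ¬b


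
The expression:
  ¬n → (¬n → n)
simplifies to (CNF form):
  n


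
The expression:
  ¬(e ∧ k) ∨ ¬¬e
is always true.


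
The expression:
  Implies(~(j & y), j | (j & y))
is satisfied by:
  {j: True}


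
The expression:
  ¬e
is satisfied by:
  {e: False}


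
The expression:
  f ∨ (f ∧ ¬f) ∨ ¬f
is always true.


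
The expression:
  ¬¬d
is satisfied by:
  {d: True}


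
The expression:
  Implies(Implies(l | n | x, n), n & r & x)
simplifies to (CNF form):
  (l | x) & (r | ~n) & (x | ~n) & (l | r | x) & (l | r | ~n) & (l | x | ~n) & (r | x | ~n)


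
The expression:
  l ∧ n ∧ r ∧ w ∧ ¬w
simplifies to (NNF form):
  False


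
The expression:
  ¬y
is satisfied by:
  {y: False}


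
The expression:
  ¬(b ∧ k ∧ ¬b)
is always true.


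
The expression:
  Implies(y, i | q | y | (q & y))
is always true.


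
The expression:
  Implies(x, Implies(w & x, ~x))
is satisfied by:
  {w: False, x: False}
  {x: True, w: False}
  {w: True, x: False}


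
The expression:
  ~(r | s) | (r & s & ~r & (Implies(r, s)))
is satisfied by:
  {r: False, s: False}


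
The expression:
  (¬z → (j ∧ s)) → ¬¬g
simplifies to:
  g ∨ (¬j ∧ ¬z) ∨ (¬s ∧ ¬z)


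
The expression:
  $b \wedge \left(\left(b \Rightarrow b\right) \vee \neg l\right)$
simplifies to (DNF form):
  $b$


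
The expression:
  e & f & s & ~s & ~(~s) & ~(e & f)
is never true.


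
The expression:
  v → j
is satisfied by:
  {j: True, v: False}
  {v: False, j: False}
  {v: True, j: True}


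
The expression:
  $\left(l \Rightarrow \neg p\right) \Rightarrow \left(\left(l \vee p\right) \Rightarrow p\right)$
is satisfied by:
  {p: True, l: False}
  {l: False, p: False}
  {l: True, p: True}


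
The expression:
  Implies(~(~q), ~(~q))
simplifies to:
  True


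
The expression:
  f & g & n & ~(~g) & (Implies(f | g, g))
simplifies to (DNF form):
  f & g & n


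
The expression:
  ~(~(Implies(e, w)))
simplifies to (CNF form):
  w | ~e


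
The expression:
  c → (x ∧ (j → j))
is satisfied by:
  {x: True, c: False}
  {c: False, x: False}
  {c: True, x: True}


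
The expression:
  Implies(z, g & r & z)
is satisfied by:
  {r: True, g: True, z: False}
  {r: True, g: False, z: False}
  {g: True, r: False, z: False}
  {r: False, g: False, z: False}
  {r: True, z: True, g: True}


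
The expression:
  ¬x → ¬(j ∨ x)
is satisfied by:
  {x: True, j: False}
  {j: False, x: False}
  {j: True, x: True}


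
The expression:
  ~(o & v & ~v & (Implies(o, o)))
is always true.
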